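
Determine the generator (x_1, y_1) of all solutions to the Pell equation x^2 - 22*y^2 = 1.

First expand sqrt(22) as a continued fraction. With x_i = (sqrt(22) + m_i)/d_i and (m_0, d_0) = (0, 1): a_0 = floor(sqrt(22)) = 4, since 4^2 = 16 <= 22 < 25 = 5^2.
Iterate m_{i+1} = d_i*a_i - m_i, d_{i+1} = (22 - m_{i+1}^2)/d_i, a_{i+1} = floor((a_0 + m_{i+1})/d_{i+1}):
  m_1 = 1*4 - 0 = 4, d_1 = (22 - 4^2)/1 = 6/1 = 6, a_1 = floor((4 + 4)/6) = 1.
  m_2 = 6*1 - 4 = 2, d_2 = (22 - 2^2)/6 = 18/6 = 3, a_2 = floor((4 + 2)/3) = 2.
  m_3 = 3*2 - 2 = 4, d_3 = (22 - 4^2)/3 = 6/3 = 2, a_3 = floor((4 + 4)/2) = 4.
  m_4 = 2*4 - 4 = 4, d_4 = (22 - 4^2)/2 = 6/2 = 3, a_4 = floor((4 + 4)/3) = 2.
  m_5 = 3*2 - 4 = 2, d_5 = (22 - 2^2)/3 = 18/3 = 6, a_5 = floor((4 + 2)/6) = 1.
  m_6 = 6*1 - 2 = 4, d_6 = (22 - 4^2)/6 = 6/6 = 1, a_6 = floor((4 + 4)/1) = 8.
  m_7 = 1*8 - 4 = 4, d_7 = (22 - 4^2)/1 = 6/1 = 6: (m_7, d_7) = (m_1, d_1) = (4, 6), so from here the quotients repeat a_1, ..., a_6; the period length is 6.
So sqrt(22) = [4; (1, 2, 4, 2, 1, 8)] with period length k = 6.
k is even, so the fundamental solution of x^2 - 22y^2 = 1 is (p_{k-1}, q_{k-1}) = (p_5, q_5); compute convergents through index 5.
Convergents (p_i = a_i*p_{i-1} + p_{i-2}, q_i = a_i*q_{i-1} + q_{i-2} with p_{-2}=0, p_{-1}=1, q_{-2}=1, q_{-1}=0):
  i=0: a_0=4, p_0 = 4*1 + 0 = 4, q_0 = 4*0 + 1 = 1.
  i=1: a_1=1, p_1 = 1*4 + 1 = 5, q_1 = 1*1 + 0 = 1.
  i=2: a_2=2, p_2 = 2*5 + 4 = 14, q_2 = 2*1 + 1 = 3.
  i=3: a_3=4, p_3 = 4*14 + 5 = 61, q_3 = 4*3 + 1 = 13.
  i=4: a_4=2, p_4 = 2*61 + 14 = 136, q_4 = 2*13 + 3 = 29.
  i=5: a_5=1, p_5 = 1*136 + 61 = 197, q_5 = 1*29 + 13 = 42.
Check: 197^2 - 22*42^2 = 38809 - 38808 = 1, so (x, y) = (197, 42) solves the equation, and by the theorem it is the least positive solution.

(x, y) = (197, 42)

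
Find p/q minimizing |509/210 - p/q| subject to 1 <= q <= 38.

80/33

Expand x = 509/210 as a continued fraction with the Euclidean algorithm:
  509 = 2*210 + 89, so a_0 = 2.
  210 = 2*89 + 32, so a_1 = 2.
  89 = 2*32 + 25, so a_2 = 2.
  32 = 1*25 + 7, so a_3 = 1.
  25 = 3*7 + 4, so a_4 = 3.
  7 = 1*4 + 3, so a_5 = 1.
  4 = 1*3 + 1, so a_6 = 1.
  3 = 3*1 + 0, so a_7 = 3.
so x = [2; 2, 2, 1, 3, 1, 1, 3].
Convergents (p_i = a_i*p_{i-1} + p_{i-2}, q_i = a_i*q_{i-1} + q_{i-2} with p_{-2}=0, p_{-1}=1, q_{-2}=1, q_{-1}=0), until the denominator exceeds 38:
  i=0: a_0=2, p_0 = 2*1 + 0 = 2, q_0 = 2*0 + 1 = 1.
  i=1: a_1=2, p_1 = 2*2 + 1 = 5, q_1 = 2*1 + 0 = 2.
  i=2: a_2=2, p_2 = 2*5 + 2 = 12, q_2 = 2*2 + 1 = 5.
  i=3: a_3=1, p_3 = 1*12 + 5 = 17, q_3 = 1*5 + 2 = 7.
  i=4: a_4=3, p_4 = 3*17 + 12 = 63, q_4 = 3*7 + 5 = 26.
  i=5: a_5=1, p_5 = 1*63 + 17 = 80, q_5 = 1*26 + 7 = 33.
  i=6: a_6=1, p_6 = 1*80 + 63 = 143, q_6 = 1*33 + 26 = 59.
q_6 = 59 > 38, so the last convergent with denominator <= 38 is p_5/q_5 = 80/33.
The closest fraction with denominator <= 38 is either p_5/q_5 or the intermediate fraction (k*p_5 + p_4)/(k*q_5 + q_4) with the largest k >= 1 whose denominator stays <= 38; these approach x as k grows, and every other convergent or intermediate fraction in range is farther away.
Largest k: floor((38 - q_4)/q_5) = floor((38 - 26)/33) = 0.
Since k = 0, no intermediate fraction beyond p_5/q_5 has denominator <= 38, so the convergent 80/33 is the closest (its error is |509*33 - 80*210|/(210*33) = 3/6930).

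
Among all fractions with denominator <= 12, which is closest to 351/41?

77/9

Expand x = 351/41 as a continued fraction with the Euclidean algorithm:
  351 = 8*41 + 23, so a_0 = 8.
  41 = 1*23 + 18, so a_1 = 1.
  23 = 1*18 + 5, so a_2 = 1.
  18 = 3*5 + 3, so a_3 = 3.
  5 = 1*3 + 2, so a_4 = 1.
  3 = 1*2 + 1, so a_5 = 1.
  2 = 2*1 + 0, so a_6 = 2.
so x = [8; 1, 1, 3, 1, 1, 2].
Convergents (p_i = a_i*p_{i-1} + p_{i-2}, q_i = a_i*q_{i-1} + q_{i-2} with p_{-2}=0, p_{-1}=1, q_{-2}=1, q_{-1}=0), until the denominator exceeds 12:
  i=0: a_0=8, p_0 = 8*1 + 0 = 8, q_0 = 8*0 + 1 = 1.
  i=1: a_1=1, p_1 = 1*8 + 1 = 9, q_1 = 1*1 + 0 = 1.
  i=2: a_2=1, p_2 = 1*9 + 8 = 17, q_2 = 1*1 + 1 = 2.
  i=3: a_3=3, p_3 = 3*17 + 9 = 60, q_3 = 3*2 + 1 = 7.
  i=4: a_4=1, p_4 = 1*60 + 17 = 77, q_4 = 1*7 + 2 = 9.
  i=5: a_5=1, p_5 = 1*77 + 60 = 137, q_5 = 1*9 + 7 = 16.
q_5 = 16 > 12, so the last convergent with denominator <= 12 is p_4/q_4 = 77/9.
The closest fraction with denominator <= 12 is either p_4/q_4 or the intermediate fraction (k*p_4 + p_3)/(k*q_4 + q_3) with the largest k >= 1 whose denominator stays <= 12; these approach x as k grows, and every other convergent or intermediate fraction in range is farther away.
Largest k: floor((12 - q_3)/q_4) = floor((12 - 7)/9) = 0.
Since k = 0, no intermediate fraction beyond p_4/q_4 has denominator <= 12, so the convergent 77/9 is the closest (its error is |351*9 - 77*41|/(41*9) = 2/369).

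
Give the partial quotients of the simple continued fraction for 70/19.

[3; 1, 2, 6]

Run the Euclidean algorithm on 70 and 19; the successive quotients are the partial quotients a_0, a_1, ... (each step inverts the fractional part left over by the previous one):
  70 = 3*19 + 13, so a_0 = 3.
  19 = 1*13 + 6, so a_1 = 1.
  13 = 2*6 + 1, so a_2 = 2.
  6 = 6*1 + 0, so a_3 = 6.
The remainder reaches 0 after 4 divisions, so the expansion has 4 partial quotients, read off in order.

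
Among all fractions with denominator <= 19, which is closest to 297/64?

Expand x = 297/64 as a continued fraction with the Euclidean algorithm:
  297 = 4*64 + 41, so a_0 = 4.
  64 = 1*41 + 23, so a_1 = 1.
  41 = 1*23 + 18, so a_2 = 1.
  23 = 1*18 + 5, so a_3 = 1.
  18 = 3*5 + 3, so a_4 = 3.
  5 = 1*3 + 2, so a_5 = 1.
  3 = 1*2 + 1, so a_6 = 1.
  2 = 2*1 + 0, so a_7 = 2.
so x = [4; 1, 1, 1, 3, 1, 1, 2].
Convergents (p_i = a_i*p_{i-1} + p_{i-2}, q_i = a_i*q_{i-1} + q_{i-2} with p_{-2}=0, p_{-1}=1, q_{-2}=1, q_{-1}=0), until the denominator exceeds 19:
  i=0: a_0=4, p_0 = 4*1 + 0 = 4, q_0 = 4*0 + 1 = 1.
  i=1: a_1=1, p_1 = 1*4 + 1 = 5, q_1 = 1*1 + 0 = 1.
  i=2: a_2=1, p_2 = 1*5 + 4 = 9, q_2 = 1*1 + 1 = 2.
  i=3: a_3=1, p_3 = 1*9 + 5 = 14, q_3 = 1*2 + 1 = 3.
  i=4: a_4=3, p_4 = 3*14 + 9 = 51, q_4 = 3*3 + 2 = 11.
  i=5: a_5=1, p_5 = 1*51 + 14 = 65, q_5 = 1*11 + 3 = 14.
  i=6: a_6=1, p_6 = 1*65 + 51 = 116, q_6 = 1*14 + 11 = 25.
q_6 = 25 > 19, so the last convergent with denominator <= 19 is p_5/q_5 = 65/14.
The closest fraction with denominator <= 19 is either p_5/q_5 or the intermediate fraction (k*p_5 + p_4)/(k*q_5 + q_4) with the largest k >= 1 whose denominator stays <= 19; these approach x as k grows, and every other convergent or intermediate fraction in range is farther away.
Largest k: floor((19 - q_4)/q_5) = floor((19 - 11)/14) = 0.
Since k = 0, no intermediate fraction beyond p_5/q_5 has denominator <= 19, so the convergent 65/14 is the closest (its error is |297*14 - 65*64|/(64*14) = 2/896).

65/14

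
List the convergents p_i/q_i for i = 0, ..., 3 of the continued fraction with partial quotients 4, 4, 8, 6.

Using the convergent recurrence p_i = a_i*p_{i-1} + p_{i-2}, q_i = a_i*q_{i-1} + q_{i-2} with p_{-2}=0, p_{-1}=1, q_{-2}=1, q_{-1}=0:
  i=0: a_0=4, p_0 = 4*1 + 0 = 4, q_0 = 4*0 + 1 = 1.
  i=1: a_1=4, p_1 = 4*4 + 1 = 17, q_1 = 4*1 + 0 = 4.
  i=2: a_2=8, p_2 = 8*17 + 4 = 140, q_2 = 8*4 + 1 = 33.
  i=3: a_3=6, p_3 = 6*140 + 17 = 857, q_3 = 6*33 + 4 = 202.

4/1, 17/4, 140/33, 857/202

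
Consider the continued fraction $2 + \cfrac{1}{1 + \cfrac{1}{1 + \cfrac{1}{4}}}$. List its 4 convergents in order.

Using the convergent recurrence p_i = a_i*p_{i-1} + p_{i-2}, q_i = a_i*q_{i-1} + q_{i-2} with p_{-2}=0, p_{-1}=1, q_{-2}=1, q_{-1}=0:
  i=0: a_0=2, p_0 = 2*1 + 0 = 2, q_0 = 2*0 + 1 = 1.
  i=1: a_1=1, p_1 = 1*2 + 1 = 3, q_1 = 1*1 + 0 = 1.
  i=2: a_2=1, p_2 = 1*3 + 2 = 5, q_2 = 1*1 + 1 = 2.
  i=3: a_3=4, p_3 = 4*5 + 3 = 23, q_3 = 4*2 + 1 = 9.

2/1, 3/1, 5/2, 23/9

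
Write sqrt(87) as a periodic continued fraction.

Write x_i = (sqrt(87) + m_i)/d_i with (m_0, d_0) = (0, 1). a_0 = floor(sqrt(87)) = 9, since 9^2 = 81 <= 87 < 100 = 10^2.
Iterate m_{i+1} = d_i*a_i - m_i, d_{i+1} = (87 - m_{i+1}^2)/d_i, a_{i+1} = floor((a_0 + m_{i+1})/d_{i+1}):
  m_1 = 1*9 - 0 = 9, d_1 = (87 - 9^2)/1 = 6/1 = 6, a_1 = floor((9 + 9)/6) = 3.
  m_2 = 6*3 - 9 = 9, d_2 = (87 - 9^2)/6 = 6/6 = 1, a_2 = floor((9 + 9)/1) = 18.
  m_3 = 1*18 - 9 = 9, d_3 = (87 - 9^2)/1 = 6/1 = 6: (m_3, d_3) = (m_1, d_1) = (9, 6), so from here the quotients repeat a_1, a_2; the period length is 2.
Hence the expansion of sqrt(87) is a_0 = 9 followed by the repeating block 3, 18 (period 2).

[9; (3, 18)]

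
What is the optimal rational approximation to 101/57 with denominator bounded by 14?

Expand x = 101/57 as a continued fraction with the Euclidean algorithm:
  101 = 1*57 + 44, so a_0 = 1.
  57 = 1*44 + 13, so a_1 = 1.
  44 = 3*13 + 5, so a_2 = 3.
  13 = 2*5 + 3, so a_3 = 2.
  5 = 1*3 + 2, so a_4 = 1.
  3 = 1*2 + 1, so a_5 = 1.
  2 = 2*1 + 0, so a_6 = 2.
so x = [1; 1, 3, 2, 1, 1, 2].
Convergents (p_i = a_i*p_{i-1} + p_{i-2}, q_i = a_i*q_{i-1} + q_{i-2} with p_{-2}=0, p_{-1}=1, q_{-2}=1, q_{-1}=0), until the denominator exceeds 14:
  i=0: a_0=1, p_0 = 1*1 + 0 = 1, q_0 = 1*0 + 1 = 1.
  i=1: a_1=1, p_1 = 1*1 + 1 = 2, q_1 = 1*1 + 0 = 1.
  i=2: a_2=3, p_2 = 3*2 + 1 = 7, q_2 = 3*1 + 1 = 4.
  i=3: a_3=2, p_3 = 2*7 + 2 = 16, q_3 = 2*4 + 1 = 9.
  i=4: a_4=1, p_4 = 1*16 + 7 = 23, q_4 = 1*9 + 4 = 13.
  i=5: a_5=1, p_5 = 1*23 + 16 = 39, q_5 = 1*13 + 9 = 22.
q_5 = 22 > 14, so the last convergent with denominator <= 14 is p_4/q_4 = 23/13.
The closest fraction with denominator <= 14 is either p_4/q_4 or the intermediate fraction (k*p_4 + p_3)/(k*q_4 + q_3) with the largest k >= 1 whose denominator stays <= 14; these approach x as k grows, and every other convergent or intermediate fraction in range is farther away.
Largest k: floor((14 - q_3)/q_4) = floor((14 - 9)/13) = 0.
Since k = 0, no intermediate fraction beyond p_4/q_4 has denominator <= 14, so the convergent 23/13 is the closest (its error is |101*13 - 23*57|/(57*13) = 2/741).

23/13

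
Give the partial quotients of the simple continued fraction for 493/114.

Run the Euclidean algorithm on 493 and 114; the successive quotients are the partial quotients a_0, a_1, ... (each step inverts the fractional part left over by the previous one):
  493 = 4*114 + 37, so a_0 = 4.
  114 = 3*37 + 3, so a_1 = 3.
  37 = 12*3 + 1, so a_2 = 12.
  3 = 3*1 + 0, so a_3 = 3.
The remainder reaches 0 after 4 divisions, so the expansion has 4 partial quotients, read off in order.

[4; 3, 12, 3]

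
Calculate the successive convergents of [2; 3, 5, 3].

2/1, 7/3, 37/16, 118/51

Using the convergent recurrence p_i = a_i*p_{i-1} + p_{i-2}, q_i = a_i*q_{i-1} + q_{i-2} with p_{-2}=0, p_{-1}=1, q_{-2}=1, q_{-1}=0:
  i=0: a_0=2, p_0 = 2*1 + 0 = 2, q_0 = 2*0 + 1 = 1.
  i=1: a_1=3, p_1 = 3*2 + 1 = 7, q_1 = 3*1 + 0 = 3.
  i=2: a_2=5, p_2 = 5*7 + 2 = 37, q_2 = 5*3 + 1 = 16.
  i=3: a_3=3, p_3 = 3*37 + 7 = 118, q_3 = 3*16 + 3 = 51.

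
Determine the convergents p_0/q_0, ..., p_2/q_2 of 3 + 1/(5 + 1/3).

Using the convergent recurrence p_i = a_i*p_{i-1} + p_{i-2}, q_i = a_i*q_{i-1} + q_{i-2} with p_{-2}=0, p_{-1}=1, q_{-2}=1, q_{-1}=0:
  i=0: a_0=3, p_0 = 3*1 + 0 = 3, q_0 = 3*0 + 1 = 1.
  i=1: a_1=5, p_1 = 5*3 + 1 = 16, q_1 = 5*1 + 0 = 5.
  i=2: a_2=3, p_2 = 3*16 + 3 = 51, q_2 = 3*5 + 1 = 16.

3/1, 16/5, 51/16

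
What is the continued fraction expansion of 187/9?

[20; 1, 3, 2]

Run the Euclidean algorithm on 187 and 9; the successive quotients are the partial quotients a_0, a_1, ... (each step inverts the fractional part left over by the previous one):
  187 = 20*9 + 7, so a_0 = 20.
  9 = 1*7 + 2, so a_1 = 1.
  7 = 3*2 + 1, so a_2 = 3.
  2 = 2*1 + 0, so a_3 = 2.
The remainder reaches 0 after 4 divisions, so the expansion has 4 partial quotients, read off in order.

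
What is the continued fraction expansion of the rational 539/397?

Run the Euclidean algorithm on 539 and 397; the successive quotients are the partial quotients a_0, a_1, ... (each step inverts the fractional part left over by the previous one):
  539 = 1*397 + 142, so a_0 = 1.
  397 = 2*142 + 113, so a_1 = 2.
  142 = 1*113 + 29, so a_2 = 1.
  113 = 3*29 + 26, so a_3 = 3.
  29 = 1*26 + 3, so a_4 = 1.
  26 = 8*3 + 2, so a_5 = 8.
  3 = 1*2 + 1, so a_6 = 1.
  2 = 2*1 + 0, so a_7 = 2.
The remainder reaches 0 after 8 divisions, so the expansion has 8 partial quotients, read off in order.

[1; 2, 1, 3, 1, 8, 1, 2]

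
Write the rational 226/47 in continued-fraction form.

Run the Euclidean algorithm on 226 and 47; the successive quotients are the partial quotients a_0, a_1, ... (each step inverts the fractional part left over by the previous one):
  226 = 4*47 + 38, so a_0 = 4.
  47 = 1*38 + 9, so a_1 = 1.
  38 = 4*9 + 2, so a_2 = 4.
  9 = 4*2 + 1, so a_3 = 4.
  2 = 2*1 + 0, so a_4 = 2.
The remainder reaches 0 after 5 divisions, so the expansion has 5 partial quotients, read off in order.

[4; 1, 4, 4, 2]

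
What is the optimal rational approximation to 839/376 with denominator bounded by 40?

29/13

Expand x = 839/376 as a continued fraction with the Euclidean algorithm:
  839 = 2*376 + 87, so a_0 = 2.
  376 = 4*87 + 28, so a_1 = 4.
  87 = 3*28 + 3, so a_2 = 3.
  28 = 9*3 + 1, so a_3 = 9.
  3 = 3*1 + 0, so a_4 = 3.
so x = [2; 4, 3, 9, 3].
Convergents (p_i = a_i*p_{i-1} + p_{i-2}, q_i = a_i*q_{i-1} + q_{i-2} with p_{-2}=0, p_{-1}=1, q_{-2}=1, q_{-1}=0), until the denominator exceeds 40:
  i=0: a_0=2, p_0 = 2*1 + 0 = 2, q_0 = 2*0 + 1 = 1.
  i=1: a_1=4, p_1 = 4*2 + 1 = 9, q_1 = 4*1 + 0 = 4.
  i=2: a_2=3, p_2 = 3*9 + 2 = 29, q_2 = 3*4 + 1 = 13.
  i=3: a_3=9, p_3 = 9*29 + 9 = 270, q_3 = 9*13 + 4 = 121.
q_3 = 121 > 40, so the last convergent with denominator <= 40 is p_2/q_2 = 29/13.
The closest fraction with denominator <= 40 is either p_2/q_2 or the intermediate fraction (k*p_2 + p_1)/(k*q_2 + q_1) with the largest k >= 1 whose denominator stays <= 40; these approach x as k grows, and every other convergent or intermediate fraction in range is farther away.
Largest k: floor((40 - q_1)/q_2) = floor((40 - 4)/13) = 2.
That gives (2*29 + 9)/(2*13 + 4) = 67/30.
Compare the errors: |x - 29/13| = |839*13 - 29*376|/(376*13) = 3/4888, and |x - 67/30| = |839*30 - 67*376|/(376*30) = 22/11280.
Cross-multiplying, 3*11280 = 33840 < 107536 = 22*4888, so 3/4888 is smaller: the convergent 29/13 is closer to x than 67/30.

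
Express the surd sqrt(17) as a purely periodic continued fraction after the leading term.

[4; (8)]

Write x_i = (sqrt(17) + m_i)/d_i with (m_0, d_0) = (0, 1). a_0 = floor(sqrt(17)) = 4, since 4^2 = 16 <= 17 < 25 = 5^2.
Iterate m_{i+1} = d_i*a_i - m_i, d_{i+1} = (17 - m_{i+1}^2)/d_i, a_{i+1} = floor((a_0 + m_{i+1})/d_{i+1}):
  m_1 = 1*4 - 0 = 4, d_1 = (17 - 4^2)/1 = 1/1 = 1, a_1 = floor((4 + 4)/1) = 8.
  m_2 = 1*8 - 4 = 4, d_2 = (17 - 4^2)/1 = 1/1 = 1: (m_2, d_2) = (m_1, d_1) = (4, 1), so from here the quotient a_1 repeats; the period length is 1.
Hence the expansion of sqrt(17) is a_0 = 4 followed by the repeating block 8 (period 1).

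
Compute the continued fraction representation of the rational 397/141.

[2; 1, 4, 2, 2, 1, 3]

Run the Euclidean algorithm on 397 and 141; the successive quotients are the partial quotients a_0, a_1, ... (each step inverts the fractional part left over by the previous one):
  397 = 2*141 + 115, so a_0 = 2.
  141 = 1*115 + 26, so a_1 = 1.
  115 = 4*26 + 11, so a_2 = 4.
  26 = 2*11 + 4, so a_3 = 2.
  11 = 2*4 + 3, so a_4 = 2.
  4 = 1*3 + 1, so a_5 = 1.
  3 = 3*1 + 0, so a_6 = 3.
The remainder reaches 0 after 7 divisions, so the expansion has 7 partial quotients, read off in order.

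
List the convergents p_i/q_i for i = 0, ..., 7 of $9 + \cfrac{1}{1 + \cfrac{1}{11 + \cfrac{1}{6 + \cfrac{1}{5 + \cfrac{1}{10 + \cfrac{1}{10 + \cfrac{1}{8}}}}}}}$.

9/1, 10/1, 119/12, 724/73, 3739/377, 38114/3843, 384879/38807, 3117146/314299

Using the convergent recurrence p_i = a_i*p_{i-1} + p_{i-2}, q_i = a_i*q_{i-1} + q_{i-2} with p_{-2}=0, p_{-1}=1, q_{-2}=1, q_{-1}=0:
  i=0: a_0=9, p_0 = 9*1 + 0 = 9, q_0 = 9*0 + 1 = 1.
  i=1: a_1=1, p_1 = 1*9 + 1 = 10, q_1 = 1*1 + 0 = 1.
  i=2: a_2=11, p_2 = 11*10 + 9 = 119, q_2 = 11*1 + 1 = 12.
  i=3: a_3=6, p_3 = 6*119 + 10 = 724, q_3 = 6*12 + 1 = 73.
  i=4: a_4=5, p_4 = 5*724 + 119 = 3739, q_4 = 5*73 + 12 = 377.
  i=5: a_5=10, p_5 = 10*3739 + 724 = 38114, q_5 = 10*377 + 73 = 3843.
  i=6: a_6=10, p_6 = 10*38114 + 3739 = 384879, q_6 = 10*3843 + 377 = 38807.
  i=7: a_7=8, p_7 = 8*384879 + 38114 = 3117146, q_7 = 8*38807 + 3843 = 314299.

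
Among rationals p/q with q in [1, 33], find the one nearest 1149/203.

181/32

Expand x = 1149/203 as a continued fraction with the Euclidean algorithm:
  1149 = 5*203 + 134, so a_0 = 5.
  203 = 1*134 + 69, so a_1 = 1.
  134 = 1*69 + 65, so a_2 = 1.
  69 = 1*65 + 4, so a_3 = 1.
  65 = 16*4 + 1, so a_4 = 16.
  4 = 4*1 + 0, so a_5 = 4.
so x = [5; 1, 1, 1, 16, 4].
Convergents (p_i = a_i*p_{i-1} + p_{i-2}, q_i = a_i*q_{i-1} + q_{i-2} with p_{-2}=0, p_{-1}=1, q_{-2}=1, q_{-1}=0), until the denominator exceeds 33:
  i=0: a_0=5, p_0 = 5*1 + 0 = 5, q_0 = 5*0 + 1 = 1.
  i=1: a_1=1, p_1 = 1*5 + 1 = 6, q_1 = 1*1 + 0 = 1.
  i=2: a_2=1, p_2 = 1*6 + 5 = 11, q_2 = 1*1 + 1 = 2.
  i=3: a_3=1, p_3 = 1*11 + 6 = 17, q_3 = 1*2 + 1 = 3.
  i=4: a_4=16, p_4 = 16*17 + 11 = 283, q_4 = 16*3 + 2 = 50.
q_4 = 50 > 33, so the last convergent with denominator <= 33 is p_3/q_3 = 17/3.
The closest fraction with denominator <= 33 is either p_3/q_3 or the intermediate fraction (k*p_3 + p_2)/(k*q_3 + q_2) with the largest k >= 1 whose denominator stays <= 33; these approach x as k grows, and every other convergent or intermediate fraction in range is farther away.
Largest k: floor((33 - q_2)/q_3) = floor((33 - 2)/3) = 10.
That gives (10*17 + 11)/(10*3 + 2) = 181/32.
Compare the errors: |x - 17/3| = |1149*3 - 17*203|/(203*3) = 4/609, and |x - 181/32| = |1149*32 - 181*203|/(203*32) = 25/6496.
Cross-multiplying, 25*609 = 15225 < 25984 = 4*6496, so 25/6496 is smaller: the intermediate fraction 181/32 is closer to x than 17/3.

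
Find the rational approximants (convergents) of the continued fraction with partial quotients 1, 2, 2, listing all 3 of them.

Using the convergent recurrence p_i = a_i*p_{i-1} + p_{i-2}, q_i = a_i*q_{i-1} + q_{i-2} with p_{-2}=0, p_{-1}=1, q_{-2}=1, q_{-1}=0:
  i=0: a_0=1, p_0 = 1*1 + 0 = 1, q_0 = 1*0 + 1 = 1.
  i=1: a_1=2, p_1 = 2*1 + 1 = 3, q_1 = 2*1 + 0 = 2.
  i=2: a_2=2, p_2 = 2*3 + 1 = 7, q_2 = 2*2 + 1 = 5.

1/1, 3/2, 7/5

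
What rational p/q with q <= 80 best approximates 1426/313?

41/9

Expand x = 1426/313 as a continued fraction with the Euclidean algorithm:
  1426 = 4*313 + 174, so a_0 = 4.
  313 = 1*174 + 139, so a_1 = 1.
  174 = 1*139 + 35, so a_2 = 1.
  139 = 3*35 + 34, so a_3 = 3.
  35 = 1*34 + 1, so a_4 = 1.
  34 = 34*1 + 0, so a_5 = 34.
so x = [4; 1, 1, 3, 1, 34].
Convergents (p_i = a_i*p_{i-1} + p_{i-2}, q_i = a_i*q_{i-1} + q_{i-2} with p_{-2}=0, p_{-1}=1, q_{-2}=1, q_{-1}=0), until the denominator exceeds 80:
  i=0: a_0=4, p_0 = 4*1 + 0 = 4, q_0 = 4*0 + 1 = 1.
  i=1: a_1=1, p_1 = 1*4 + 1 = 5, q_1 = 1*1 + 0 = 1.
  i=2: a_2=1, p_2 = 1*5 + 4 = 9, q_2 = 1*1 + 1 = 2.
  i=3: a_3=3, p_3 = 3*9 + 5 = 32, q_3 = 3*2 + 1 = 7.
  i=4: a_4=1, p_4 = 1*32 + 9 = 41, q_4 = 1*7 + 2 = 9.
  i=5: a_5=34, p_5 = 34*41 + 32 = 1426, q_5 = 34*9 + 7 = 313.
q_5 = 313 > 80, so the last convergent with denominator <= 80 is p_4/q_4 = 41/9.
The closest fraction with denominator <= 80 is either p_4/q_4 or the intermediate fraction (k*p_4 + p_3)/(k*q_4 + q_3) with the largest k >= 1 whose denominator stays <= 80; these approach x as k grows, and every other convergent or intermediate fraction in range is farther away.
Largest k: floor((80 - q_3)/q_4) = floor((80 - 7)/9) = 8.
That gives (8*41 + 32)/(8*9 + 7) = 360/79.
Compare the errors: |x - 41/9| = |1426*9 - 41*313|/(313*9) = 1/2817, and |x - 360/79| = |1426*79 - 360*313|/(313*79) = 26/24727.
Cross-multiplying, 1*24727 = 24727 < 73242 = 26*2817, so 1/2817 is smaller: the convergent 41/9 is closer to x than 360/79.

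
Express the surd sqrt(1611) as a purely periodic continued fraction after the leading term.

Write x_i = (sqrt(1611) + m_i)/d_i with (m_0, d_0) = (0, 1). a_0 = floor(sqrt(1611)) = 40, since 40^2 = 1600 <= 1611 < 1681 = 41^2.
Iterate m_{i+1} = d_i*a_i - m_i, d_{i+1} = (1611 - m_{i+1}^2)/d_i, a_{i+1} = floor((a_0 + m_{i+1})/d_{i+1}):
  m_1 = 1*40 - 0 = 40, d_1 = (1611 - 40^2)/1 = 11/1 = 11, a_1 = floor((40 + 40)/11) = 7.
  m_2 = 11*7 - 40 = 37, d_2 = (1611 - 37^2)/11 = 242/11 = 22, a_2 = floor((40 + 37)/22) = 3.
  m_3 = 22*3 - 37 = 29, d_3 = (1611 - 29^2)/22 = 770/22 = 35, a_3 = floor((40 + 29)/35) = 1.
  m_4 = 35*1 - 29 = 6, d_4 = (1611 - 6^2)/35 = 1575/35 = 45, a_4 = floor((40 + 6)/45) = 1.
  m_5 = 45*1 - 6 = 39, d_5 = (1611 - 39^2)/45 = 90/45 = 2, a_5 = floor((40 + 39)/2) = 39.
  m_6 = 2*39 - 39 = 39, d_6 = (1611 - 39^2)/2 = 90/2 = 45, a_6 = floor((40 + 39)/45) = 1.
  m_7 = 45*1 - 39 = 6, d_7 = (1611 - 6^2)/45 = 1575/45 = 35, a_7 = floor((40 + 6)/35) = 1.
  m_8 = 35*1 - 6 = 29, d_8 = (1611 - 29^2)/35 = 770/35 = 22, a_8 = floor((40 + 29)/22) = 3.
  m_9 = 22*3 - 29 = 37, d_9 = (1611 - 37^2)/22 = 242/22 = 11, a_9 = floor((40 + 37)/11) = 7.
  m_10 = 11*7 - 37 = 40, d_10 = (1611 - 40^2)/11 = 11/11 = 1, a_10 = floor((40 + 40)/1) = 80.
  m_11 = 1*80 - 40 = 40, d_11 = (1611 - 40^2)/1 = 11/1 = 11: (m_11, d_11) = (m_1, d_1) = (40, 11), so from here the quotients repeat a_1, ..., a_10; the period length is 10.
Hence the expansion of sqrt(1611) is a_0 = 40 followed by the repeating block 7, 3, 1, 1, 39, 1, 1, 3, 7, 80 (period 10).

[40; (7, 3, 1, 1, 39, 1, 1, 3, 7, 80)]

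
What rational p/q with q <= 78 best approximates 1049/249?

198/47

Expand x = 1049/249 as a continued fraction with the Euclidean algorithm:
  1049 = 4*249 + 53, so a_0 = 4.
  249 = 4*53 + 37, so a_1 = 4.
  53 = 1*37 + 16, so a_2 = 1.
  37 = 2*16 + 5, so a_3 = 2.
  16 = 3*5 + 1, so a_4 = 3.
  5 = 5*1 + 0, so a_5 = 5.
so x = [4; 4, 1, 2, 3, 5].
Convergents (p_i = a_i*p_{i-1} + p_{i-2}, q_i = a_i*q_{i-1} + q_{i-2} with p_{-2}=0, p_{-1}=1, q_{-2}=1, q_{-1}=0), until the denominator exceeds 78:
  i=0: a_0=4, p_0 = 4*1 + 0 = 4, q_0 = 4*0 + 1 = 1.
  i=1: a_1=4, p_1 = 4*4 + 1 = 17, q_1 = 4*1 + 0 = 4.
  i=2: a_2=1, p_2 = 1*17 + 4 = 21, q_2 = 1*4 + 1 = 5.
  i=3: a_3=2, p_3 = 2*21 + 17 = 59, q_3 = 2*5 + 4 = 14.
  i=4: a_4=3, p_4 = 3*59 + 21 = 198, q_4 = 3*14 + 5 = 47.
  i=5: a_5=5, p_5 = 5*198 + 59 = 1049, q_5 = 5*47 + 14 = 249.
q_5 = 249 > 78, so the last convergent with denominator <= 78 is p_4/q_4 = 198/47.
The closest fraction with denominator <= 78 is either p_4/q_4 or the intermediate fraction (k*p_4 + p_3)/(k*q_4 + q_3) with the largest k >= 1 whose denominator stays <= 78; these approach x as k grows, and every other convergent or intermediate fraction in range is farther away.
Largest k: floor((78 - q_3)/q_4) = floor((78 - 14)/47) = 1.
That gives (1*198 + 59)/(1*47 + 14) = 257/61.
Compare the errors: |x - 198/47| = |1049*47 - 198*249|/(249*47) = 1/11703, and |x - 257/61| = |1049*61 - 257*249|/(249*61) = 4/15189.
Cross-multiplying, 1*15189 = 15189 < 46812 = 4*11703, so 1/11703 is smaller: the convergent 198/47 is closer to x than 257/61.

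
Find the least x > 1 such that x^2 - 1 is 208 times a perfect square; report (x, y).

(x, y) = (649, 45)

First expand sqrt(208) as a continued fraction. With x_i = (sqrt(208) + m_i)/d_i and (m_0, d_0) = (0, 1): a_0 = floor(sqrt(208)) = 14, since 14^2 = 196 <= 208 < 225 = 15^2.
Iterate m_{i+1} = d_i*a_i - m_i, d_{i+1} = (208 - m_{i+1}^2)/d_i, a_{i+1} = floor((a_0 + m_{i+1})/d_{i+1}):
  m_1 = 1*14 - 0 = 14, d_1 = (208 - 14^2)/1 = 12/1 = 12, a_1 = floor((14 + 14)/12) = 2.
  m_2 = 12*2 - 14 = 10, d_2 = (208 - 10^2)/12 = 108/12 = 9, a_2 = floor((14 + 10)/9) = 2.
  m_3 = 9*2 - 10 = 8, d_3 = (208 - 8^2)/9 = 144/9 = 16, a_3 = floor((14 + 8)/16) = 1.
  m_4 = 16*1 - 8 = 8, d_4 = (208 - 8^2)/16 = 144/16 = 9, a_4 = floor((14 + 8)/9) = 2.
  m_5 = 9*2 - 8 = 10, d_5 = (208 - 10^2)/9 = 108/9 = 12, a_5 = floor((14 + 10)/12) = 2.
  m_6 = 12*2 - 10 = 14, d_6 = (208 - 14^2)/12 = 12/12 = 1, a_6 = floor((14 + 14)/1) = 28.
  m_7 = 1*28 - 14 = 14, d_7 = (208 - 14^2)/1 = 12/1 = 12: (m_7, d_7) = (m_1, d_1) = (14, 12), so from here the quotients repeat a_1, ..., a_6; the period length is 6.
So sqrt(208) = [14; (2, 2, 1, 2, 2, 28)] with period length k = 6.
k is even, so the fundamental solution of x^2 - 208y^2 = 1 is (p_{k-1}, q_{k-1}) = (p_5, q_5); compute convergents through index 5.
Convergents (p_i = a_i*p_{i-1} + p_{i-2}, q_i = a_i*q_{i-1} + q_{i-2} with p_{-2}=0, p_{-1}=1, q_{-2}=1, q_{-1}=0):
  i=0: a_0=14, p_0 = 14*1 + 0 = 14, q_0 = 14*0 + 1 = 1.
  i=1: a_1=2, p_1 = 2*14 + 1 = 29, q_1 = 2*1 + 0 = 2.
  i=2: a_2=2, p_2 = 2*29 + 14 = 72, q_2 = 2*2 + 1 = 5.
  i=3: a_3=1, p_3 = 1*72 + 29 = 101, q_3 = 1*5 + 2 = 7.
  i=4: a_4=2, p_4 = 2*101 + 72 = 274, q_4 = 2*7 + 5 = 19.
  i=5: a_5=2, p_5 = 2*274 + 101 = 649, q_5 = 2*19 + 7 = 45.
Check: 649^2 - 208*45^2 = 421201 - 421200 = 1, so (x, y) = (649, 45) solves the equation, and by the theorem it is the least positive solution.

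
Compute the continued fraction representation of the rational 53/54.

Run the Euclidean algorithm on 53 and 54; the successive quotients are the partial quotients a_0, a_1, ... (each step inverts the fractional part left over by the previous one):
  53 = 0*54 + 53, so a_0 = 0.
  54 = 1*53 + 1, so a_1 = 1.
  53 = 53*1 + 0, so a_2 = 53.
The remainder reaches 0 after 3 divisions, so the expansion has 3 partial quotients, read off in order.

[0; 1, 53]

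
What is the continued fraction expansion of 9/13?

[0; 1, 2, 4]

Run the Euclidean algorithm on 9 and 13; the successive quotients are the partial quotients a_0, a_1, ... (each step inverts the fractional part left over by the previous one):
  9 = 0*13 + 9, so a_0 = 0.
  13 = 1*9 + 4, so a_1 = 1.
  9 = 2*4 + 1, so a_2 = 2.
  4 = 4*1 + 0, so a_3 = 4.
The remainder reaches 0 after 4 divisions, so the expansion has 4 partial quotients, read off in order.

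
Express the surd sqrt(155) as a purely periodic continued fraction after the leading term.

[12; (2, 4, 2, 24)]

Write x_i = (sqrt(155) + m_i)/d_i with (m_0, d_0) = (0, 1). a_0 = floor(sqrt(155)) = 12, since 12^2 = 144 <= 155 < 169 = 13^2.
Iterate m_{i+1} = d_i*a_i - m_i, d_{i+1} = (155 - m_{i+1}^2)/d_i, a_{i+1} = floor((a_0 + m_{i+1})/d_{i+1}):
  m_1 = 1*12 - 0 = 12, d_1 = (155 - 12^2)/1 = 11/1 = 11, a_1 = floor((12 + 12)/11) = 2.
  m_2 = 11*2 - 12 = 10, d_2 = (155 - 10^2)/11 = 55/11 = 5, a_2 = floor((12 + 10)/5) = 4.
  m_3 = 5*4 - 10 = 10, d_3 = (155 - 10^2)/5 = 55/5 = 11, a_3 = floor((12 + 10)/11) = 2.
  m_4 = 11*2 - 10 = 12, d_4 = (155 - 12^2)/11 = 11/11 = 1, a_4 = floor((12 + 12)/1) = 24.
  m_5 = 1*24 - 12 = 12, d_5 = (155 - 12^2)/1 = 11/1 = 11: (m_5, d_5) = (m_1, d_1) = (12, 11), so from here the quotients repeat a_1, ..., a_4; the period length is 4.
Hence the expansion of sqrt(155) is a_0 = 12 followed by the repeating block 2, 4, 2, 24 (period 4).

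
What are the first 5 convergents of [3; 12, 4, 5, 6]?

3/1, 37/12, 151/49, 792/257, 4903/1591

Using the convergent recurrence p_i = a_i*p_{i-1} + p_{i-2}, q_i = a_i*q_{i-1} + q_{i-2} with p_{-2}=0, p_{-1}=1, q_{-2}=1, q_{-1}=0:
  i=0: a_0=3, p_0 = 3*1 + 0 = 3, q_0 = 3*0 + 1 = 1.
  i=1: a_1=12, p_1 = 12*3 + 1 = 37, q_1 = 12*1 + 0 = 12.
  i=2: a_2=4, p_2 = 4*37 + 3 = 151, q_2 = 4*12 + 1 = 49.
  i=3: a_3=5, p_3 = 5*151 + 37 = 792, q_3 = 5*49 + 12 = 257.
  i=4: a_4=6, p_4 = 6*792 + 151 = 4903, q_4 = 6*257 + 49 = 1591.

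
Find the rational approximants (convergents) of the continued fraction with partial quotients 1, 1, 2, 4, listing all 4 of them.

1/1, 2/1, 5/3, 22/13

Using the convergent recurrence p_i = a_i*p_{i-1} + p_{i-2}, q_i = a_i*q_{i-1} + q_{i-2} with p_{-2}=0, p_{-1}=1, q_{-2}=1, q_{-1}=0:
  i=0: a_0=1, p_0 = 1*1 + 0 = 1, q_0 = 1*0 + 1 = 1.
  i=1: a_1=1, p_1 = 1*1 + 1 = 2, q_1 = 1*1 + 0 = 1.
  i=2: a_2=2, p_2 = 2*2 + 1 = 5, q_2 = 2*1 + 1 = 3.
  i=3: a_3=4, p_3 = 4*5 + 2 = 22, q_3 = 4*3 + 1 = 13.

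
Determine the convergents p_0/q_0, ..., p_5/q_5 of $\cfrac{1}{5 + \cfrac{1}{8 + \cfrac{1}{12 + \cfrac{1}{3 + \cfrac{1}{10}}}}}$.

0/1, 1/5, 8/41, 97/497, 299/1532, 3087/15817

Using the convergent recurrence p_i = a_i*p_{i-1} + p_{i-2}, q_i = a_i*q_{i-1} + q_{i-2} with p_{-2}=0, p_{-1}=1, q_{-2}=1, q_{-1}=0:
  i=0: a_0=0, p_0 = 0*1 + 0 = 0, q_0 = 0*0 + 1 = 1.
  i=1: a_1=5, p_1 = 5*0 + 1 = 1, q_1 = 5*1 + 0 = 5.
  i=2: a_2=8, p_2 = 8*1 + 0 = 8, q_2 = 8*5 + 1 = 41.
  i=3: a_3=12, p_3 = 12*8 + 1 = 97, q_3 = 12*41 + 5 = 497.
  i=4: a_4=3, p_4 = 3*97 + 8 = 299, q_4 = 3*497 + 41 = 1532.
  i=5: a_5=10, p_5 = 10*299 + 97 = 3087, q_5 = 10*1532 + 497 = 15817.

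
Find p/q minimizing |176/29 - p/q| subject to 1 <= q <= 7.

Expand x = 176/29 as a continued fraction with the Euclidean algorithm:
  176 = 6*29 + 2, so a_0 = 6.
  29 = 14*2 + 1, so a_1 = 14.
  2 = 2*1 + 0, so a_2 = 2.
so x = [6; 14, 2].
Convergents (p_i = a_i*p_{i-1} + p_{i-2}, q_i = a_i*q_{i-1} + q_{i-2} with p_{-2}=0, p_{-1}=1, q_{-2}=1, q_{-1}=0), until the denominator exceeds 7:
  i=0: a_0=6, p_0 = 6*1 + 0 = 6, q_0 = 6*0 + 1 = 1.
  i=1: a_1=14, p_1 = 14*6 + 1 = 85, q_1 = 14*1 + 0 = 14.
q_1 = 14 > 7, so the last convergent with denominator <= 7 is p_0/q_0 = 6/1.
The closest fraction with denominator <= 7 is either p_0/q_0 or the intermediate fraction (k*p_0 + p_{-1})/(k*q_0 + q_{-1}) with the largest k >= 1 whose denominator stays <= 7; these approach x as k grows, and every other convergent or intermediate fraction in range is farther away.
Largest k: floor((7 - q_{-1})/q_0) = floor((7 - 0)/1) = 7 (using the seeds p_{-1} = 1, q_{-1} = 0).
That gives (7*6 + 1)/(7*1 + 0) = 43/7.
Compare the errors: |x - 6/1| = |176*1 - 6*29|/(29*1) = 2/29, and |x - 43/7| = |176*7 - 43*29|/(29*7) = 15/203.
Cross-multiplying, 2*203 = 406 < 435 = 15*29, so 2/29 is smaller: the convergent 6/1 is closer to x than 43/7.

6/1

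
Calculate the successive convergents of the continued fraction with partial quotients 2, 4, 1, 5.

2/1, 9/4, 11/5, 64/29

Using the convergent recurrence p_i = a_i*p_{i-1} + p_{i-2}, q_i = a_i*q_{i-1} + q_{i-2} with p_{-2}=0, p_{-1}=1, q_{-2}=1, q_{-1}=0:
  i=0: a_0=2, p_0 = 2*1 + 0 = 2, q_0 = 2*0 + 1 = 1.
  i=1: a_1=4, p_1 = 4*2 + 1 = 9, q_1 = 4*1 + 0 = 4.
  i=2: a_2=1, p_2 = 1*9 + 2 = 11, q_2 = 1*4 + 1 = 5.
  i=3: a_3=5, p_3 = 5*11 + 9 = 64, q_3 = 5*5 + 4 = 29.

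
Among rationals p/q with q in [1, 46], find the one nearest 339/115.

56/19

Expand x = 339/115 as a continued fraction with the Euclidean algorithm:
  339 = 2*115 + 109, so a_0 = 2.
  115 = 1*109 + 6, so a_1 = 1.
  109 = 18*6 + 1, so a_2 = 18.
  6 = 6*1 + 0, so a_3 = 6.
so x = [2; 1, 18, 6].
Convergents (p_i = a_i*p_{i-1} + p_{i-2}, q_i = a_i*q_{i-1} + q_{i-2} with p_{-2}=0, p_{-1}=1, q_{-2}=1, q_{-1}=0), until the denominator exceeds 46:
  i=0: a_0=2, p_0 = 2*1 + 0 = 2, q_0 = 2*0 + 1 = 1.
  i=1: a_1=1, p_1 = 1*2 + 1 = 3, q_1 = 1*1 + 0 = 1.
  i=2: a_2=18, p_2 = 18*3 + 2 = 56, q_2 = 18*1 + 1 = 19.
  i=3: a_3=6, p_3 = 6*56 + 3 = 339, q_3 = 6*19 + 1 = 115.
q_3 = 115 > 46, so the last convergent with denominator <= 46 is p_2/q_2 = 56/19.
The closest fraction with denominator <= 46 is either p_2/q_2 or the intermediate fraction (k*p_2 + p_1)/(k*q_2 + q_1) with the largest k >= 1 whose denominator stays <= 46; these approach x as k grows, and every other convergent or intermediate fraction in range is farther away.
Largest k: floor((46 - q_1)/q_2) = floor((46 - 1)/19) = 2.
That gives (2*56 + 3)/(2*19 + 1) = 115/39.
Compare the errors: |x - 56/19| = |339*19 - 56*115|/(115*19) = 1/2185, and |x - 115/39| = |339*39 - 115*115|/(115*39) = 4/4485.
Cross-multiplying, 1*4485 = 4485 < 8740 = 4*2185, so 1/2185 is smaller: the convergent 56/19 is closer to x than 115/39.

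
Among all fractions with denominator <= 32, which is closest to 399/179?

29/13

Expand x = 399/179 as a continued fraction with the Euclidean algorithm:
  399 = 2*179 + 41, so a_0 = 2.
  179 = 4*41 + 15, so a_1 = 4.
  41 = 2*15 + 11, so a_2 = 2.
  15 = 1*11 + 4, so a_3 = 1.
  11 = 2*4 + 3, so a_4 = 2.
  4 = 1*3 + 1, so a_5 = 1.
  3 = 3*1 + 0, so a_6 = 3.
so x = [2; 4, 2, 1, 2, 1, 3].
Convergents (p_i = a_i*p_{i-1} + p_{i-2}, q_i = a_i*q_{i-1} + q_{i-2} with p_{-2}=0, p_{-1}=1, q_{-2}=1, q_{-1}=0), until the denominator exceeds 32:
  i=0: a_0=2, p_0 = 2*1 + 0 = 2, q_0 = 2*0 + 1 = 1.
  i=1: a_1=4, p_1 = 4*2 + 1 = 9, q_1 = 4*1 + 0 = 4.
  i=2: a_2=2, p_2 = 2*9 + 2 = 20, q_2 = 2*4 + 1 = 9.
  i=3: a_3=1, p_3 = 1*20 + 9 = 29, q_3 = 1*9 + 4 = 13.
  i=4: a_4=2, p_4 = 2*29 + 20 = 78, q_4 = 2*13 + 9 = 35.
q_4 = 35 > 32, so the last convergent with denominator <= 32 is p_3/q_3 = 29/13.
The closest fraction with denominator <= 32 is either p_3/q_3 or the intermediate fraction (k*p_3 + p_2)/(k*q_3 + q_2) with the largest k >= 1 whose denominator stays <= 32; these approach x as k grows, and every other convergent or intermediate fraction in range is farther away.
Largest k: floor((32 - q_2)/q_3) = floor((32 - 9)/13) = 1.
That gives (1*29 + 20)/(1*13 + 9) = 49/22.
Compare the errors: |x - 29/13| = |399*13 - 29*179|/(179*13) = 4/2327, and |x - 49/22| = |399*22 - 49*179|/(179*22) = 7/3938.
Cross-multiplying, 4*3938 = 15752 < 16289 = 7*2327, so 4/2327 is smaller: the convergent 29/13 is closer to x than 49/22.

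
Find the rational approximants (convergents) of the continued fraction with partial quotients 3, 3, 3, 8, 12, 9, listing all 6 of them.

3/1, 10/3, 33/10, 274/83, 3321/1006, 30163/9137

Using the convergent recurrence p_i = a_i*p_{i-1} + p_{i-2}, q_i = a_i*q_{i-1} + q_{i-2} with p_{-2}=0, p_{-1}=1, q_{-2}=1, q_{-1}=0:
  i=0: a_0=3, p_0 = 3*1 + 0 = 3, q_0 = 3*0 + 1 = 1.
  i=1: a_1=3, p_1 = 3*3 + 1 = 10, q_1 = 3*1 + 0 = 3.
  i=2: a_2=3, p_2 = 3*10 + 3 = 33, q_2 = 3*3 + 1 = 10.
  i=3: a_3=8, p_3 = 8*33 + 10 = 274, q_3 = 8*10 + 3 = 83.
  i=4: a_4=12, p_4 = 12*274 + 33 = 3321, q_4 = 12*83 + 10 = 1006.
  i=5: a_5=9, p_5 = 9*3321 + 274 = 30163, q_5 = 9*1006 + 83 = 9137.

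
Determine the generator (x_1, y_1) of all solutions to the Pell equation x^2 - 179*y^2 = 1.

(x, y) = (4190210, 313191)

First expand sqrt(179) as a continued fraction. With x_i = (sqrt(179) + m_i)/d_i and (m_0, d_0) = (0, 1): a_0 = floor(sqrt(179)) = 13, since 13^2 = 169 <= 179 < 196 = 14^2.
Iterate m_{i+1} = d_i*a_i - m_i, d_{i+1} = (179 - m_{i+1}^2)/d_i, a_{i+1} = floor((a_0 + m_{i+1})/d_{i+1}):
  m_1 = 1*13 - 0 = 13, d_1 = (179 - 13^2)/1 = 10/1 = 10, a_1 = floor((13 + 13)/10) = 2.
  m_2 = 10*2 - 13 = 7, d_2 = (179 - 7^2)/10 = 130/10 = 13, a_2 = floor((13 + 7)/13) = 1.
  m_3 = 13*1 - 7 = 6, d_3 = (179 - 6^2)/13 = 143/13 = 11, a_3 = floor((13 + 6)/11) = 1.
  m_4 = 11*1 - 6 = 5, d_4 = (179 - 5^2)/11 = 154/11 = 14, a_4 = floor((13 + 5)/14) = 1.
  m_5 = 14*1 - 5 = 9, d_5 = (179 - 9^2)/14 = 98/14 = 7, a_5 = floor((13 + 9)/7) = 3.
  m_6 = 7*3 - 9 = 12, d_6 = (179 - 12^2)/7 = 35/7 = 5, a_6 = floor((13 + 12)/5) = 5.
  m_7 = 5*5 - 12 = 13, d_7 = (179 - 13^2)/5 = 10/5 = 2, a_7 = floor((13 + 13)/2) = 13.
  m_8 = 2*13 - 13 = 13, d_8 = (179 - 13^2)/2 = 10/2 = 5, a_8 = floor((13 + 13)/5) = 5.
  m_9 = 5*5 - 13 = 12, d_9 = (179 - 12^2)/5 = 35/5 = 7, a_9 = floor((13 + 12)/7) = 3.
  m_10 = 7*3 - 12 = 9, d_10 = (179 - 9^2)/7 = 98/7 = 14, a_10 = floor((13 + 9)/14) = 1.
  m_11 = 14*1 - 9 = 5, d_11 = (179 - 5^2)/14 = 154/14 = 11, a_11 = floor((13 + 5)/11) = 1.
  m_12 = 11*1 - 5 = 6, d_12 = (179 - 6^2)/11 = 143/11 = 13, a_12 = floor((13 + 6)/13) = 1.
  m_13 = 13*1 - 6 = 7, d_13 = (179 - 7^2)/13 = 130/13 = 10, a_13 = floor((13 + 7)/10) = 2.
  m_14 = 10*2 - 7 = 13, d_14 = (179 - 13^2)/10 = 10/10 = 1, a_14 = floor((13 + 13)/1) = 26.
  m_15 = 1*26 - 13 = 13, d_15 = (179 - 13^2)/1 = 10/1 = 10: (m_15, d_15) = (m_1, d_1) = (13, 10), so from here the quotients repeat a_1, ..., a_14; the period length is 14.
So sqrt(179) = [13; (2, 1, 1, 1, 3, 5, 13, 5, 3, 1, 1, 1, 2, 26)] with period length k = 14.
k is even, so the fundamental solution of x^2 - 179y^2 = 1 is (p_{k-1}, q_{k-1}) = (p_13, q_13); compute convergents through index 13.
Convergents (p_i = a_i*p_{i-1} + p_{i-2}, q_i = a_i*q_{i-1} + q_{i-2} with p_{-2}=0, p_{-1}=1, q_{-2}=1, q_{-1}=0):
  i=0: a_0=13, p_0 = 13*1 + 0 = 13, q_0 = 13*0 + 1 = 1.
  i=1: a_1=2, p_1 = 2*13 + 1 = 27, q_1 = 2*1 + 0 = 2.
  i=2: a_2=1, p_2 = 1*27 + 13 = 40, q_2 = 1*2 + 1 = 3.
  i=3: a_3=1, p_3 = 1*40 + 27 = 67, q_3 = 1*3 + 2 = 5.
  i=4: a_4=1, p_4 = 1*67 + 40 = 107, q_4 = 1*5 + 3 = 8.
  i=5: a_5=3, p_5 = 3*107 + 67 = 388, q_5 = 3*8 + 5 = 29.
  i=6: a_6=5, p_6 = 5*388 + 107 = 2047, q_6 = 5*29 + 8 = 153.
  i=7: a_7=13, p_7 = 13*2047 + 388 = 26999, q_7 = 13*153 + 29 = 2018.
  i=8: a_8=5, p_8 = 5*26999 + 2047 = 137042, q_8 = 5*2018 + 153 = 10243.
  i=9: a_9=3, p_9 = 3*137042 + 26999 = 438125, q_9 = 3*10243 + 2018 = 32747.
  i=10: a_10=1, p_10 = 1*438125 + 137042 = 575167, q_10 = 1*32747 + 10243 = 42990.
  i=11: a_11=1, p_11 = 1*575167 + 438125 = 1013292, q_11 = 1*42990 + 32747 = 75737.
  i=12: a_12=1, p_12 = 1*1013292 + 575167 = 1588459, q_12 = 1*75737 + 42990 = 118727.
  i=13: a_13=2, p_13 = 2*1588459 + 1013292 = 4190210, q_13 = 2*118727 + 75737 = 313191.
Check: 4190210^2 - 179*313191^2 = 17557859844100 - 17557859844099 = 1, so (x, y) = (4190210, 313191) solves the equation, and by the theorem it is the least positive solution.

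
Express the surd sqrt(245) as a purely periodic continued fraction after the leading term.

Write x_i = (sqrt(245) + m_i)/d_i with (m_0, d_0) = (0, 1). a_0 = floor(sqrt(245)) = 15, since 15^2 = 225 <= 245 < 256 = 16^2.
Iterate m_{i+1} = d_i*a_i - m_i, d_{i+1} = (245 - m_{i+1}^2)/d_i, a_{i+1} = floor((a_0 + m_{i+1})/d_{i+1}):
  m_1 = 1*15 - 0 = 15, d_1 = (245 - 15^2)/1 = 20/1 = 20, a_1 = floor((15 + 15)/20) = 1.
  m_2 = 20*1 - 15 = 5, d_2 = (245 - 5^2)/20 = 220/20 = 11, a_2 = floor((15 + 5)/11) = 1.
  m_3 = 11*1 - 5 = 6, d_3 = (245 - 6^2)/11 = 209/11 = 19, a_3 = floor((15 + 6)/19) = 1.
  m_4 = 19*1 - 6 = 13, d_4 = (245 - 13^2)/19 = 76/19 = 4, a_4 = floor((15 + 13)/4) = 7.
  m_5 = 4*7 - 13 = 15, d_5 = (245 - 15^2)/4 = 20/4 = 5, a_5 = floor((15 + 15)/5) = 6.
  m_6 = 5*6 - 15 = 15, d_6 = (245 - 15^2)/5 = 20/5 = 4, a_6 = floor((15 + 15)/4) = 7.
  m_7 = 4*7 - 15 = 13, d_7 = (245 - 13^2)/4 = 76/4 = 19, a_7 = floor((15 + 13)/19) = 1.
  m_8 = 19*1 - 13 = 6, d_8 = (245 - 6^2)/19 = 209/19 = 11, a_8 = floor((15 + 6)/11) = 1.
  m_9 = 11*1 - 6 = 5, d_9 = (245 - 5^2)/11 = 220/11 = 20, a_9 = floor((15 + 5)/20) = 1.
  m_10 = 20*1 - 5 = 15, d_10 = (245 - 15^2)/20 = 20/20 = 1, a_10 = floor((15 + 15)/1) = 30.
  m_11 = 1*30 - 15 = 15, d_11 = (245 - 15^2)/1 = 20/1 = 20: (m_11, d_11) = (m_1, d_1) = (15, 20), so from here the quotients repeat a_1, ..., a_10; the period length is 10.
Hence the expansion of sqrt(245) is a_0 = 15 followed by the repeating block 1, 1, 1, 7, 6, 7, 1, 1, 1, 30 (period 10).

[15; (1, 1, 1, 7, 6, 7, 1, 1, 1, 30)]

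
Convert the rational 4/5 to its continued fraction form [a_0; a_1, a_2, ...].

[0; 1, 4]

Run the Euclidean algorithm on 4 and 5; the successive quotients are the partial quotients a_0, a_1, ... (each step inverts the fractional part left over by the previous one):
  4 = 0*5 + 4, so a_0 = 0.
  5 = 1*4 + 1, so a_1 = 1.
  4 = 4*1 + 0, so a_2 = 4.
The remainder reaches 0 after 3 divisions, so the expansion has 3 partial quotients, read off in order.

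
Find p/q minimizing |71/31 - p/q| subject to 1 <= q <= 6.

9/4

Expand x = 71/31 as a continued fraction with the Euclidean algorithm:
  71 = 2*31 + 9, so a_0 = 2.
  31 = 3*9 + 4, so a_1 = 3.
  9 = 2*4 + 1, so a_2 = 2.
  4 = 4*1 + 0, so a_3 = 4.
so x = [2; 3, 2, 4].
Convergents (p_i = a_i*p_{i-1} + p_{i-2}, q_i = a_i*q_{i-1} + q_{i-2} with p_{-2}=0, p_{-1}=1, q_{-2}=1, q_{-1}=0), until the denominator exceeds 6:
  i=0: a_0=2, p_0 = 2*1 + 0 = 2, q_0 = 2*0 + 1 = 1.
  i=1: a_1=3, p_1 = 3*2 + 1 = 7, q_1 = 3*1 + 0 = 3.
  i=2: a_2=2, p_2 = 2*7 + 2 = 16, q_2 = 2*3 + 1 = 7.
q_2 = 7 > 6, so the last convergent with denominator <= 6 is p_1/q_1 = 7/3.
The closest fraction with denominator <= 6 is either p_1/q_1 or the intermediate fraction (k*p_1 + p_0)/(k*q_1 + q_0) with the largest k >= 1 whose denominator stays <= 6; these approach x as k grows, and every other convergent or intermediate fraction in range is farther away.
Largest k: floor((6 - q_0)/q_1) = floor((6 - 1)/3) = 1.
That gives (1*7 + 2)/(1*3 + 1) = 9/4.
Compare the errors: |x - 7/3| = |71*3 - 7*31|/(31*3) = 4/93, and |x - 9/4| = |71*4 - 9*31|/(31*4) = 5/124.
Cross-multiplying, 5*93 = 465 < 496 = 4*124, so 5/124 is smaller: the intermediate fraction 9/4 is closer to x than 7/3.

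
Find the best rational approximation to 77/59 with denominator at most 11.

Expand x = 77/59 as a continued fraction with the Euclidean algorithm:
  77 = 1*59 + 18, so a_0 = 1.
  59 = 3*18 + 5, so a_1 = 3.
  18 = 3*5 + 3, so a_2 = 3.
  5 = 1*3 + 2, so a_3 = 1.
  3 = 1*2 + 1, so a_4 = 1.
  2 = 2*1 + 0, so a_5 = 2.
so x = [1; 3, 3, 1, 1, 2].
Convergents (p_i = a_i*p_{i-1} + p_{i-2}, q_i = a_i*q_{i-1} + q_{i-2} with p_{-2}=0, p_{-1}=1, q_{-2}=1, q_{-1}=0), until the denominator exceeds 11:
  i=0: a_0=1, p_0 = 1*1 + 0 = 1, q_0 = 1*0 + 1 = 1.
  i=1: a_1=3, p_1 = 3*1 + 1 = 4, q_1 = 3*1 + 0 = 3.
  i=2: a_2=3, p_2 = 3*4 + 1 = 13, q_2 = 3*3 + 1 = 10.
  i=3: a_3=1, p_3 = 1*13 + 4 = 17, q_3 = 1*10 + 3 = 13.
q_3 = 13 > 11, so the last convergent with denominator <= 11 is p_2/q_2 = 13/10.
The closest fraction with denominator <= 11 is either p_2/q_2 or the intermediate fraction (k*p_2 + p_1)/(k*q_2 + q_1) with the largest k >= 1 whose denominator stays <= 11; these approach x as k grows, and every other convergent or intermediate fraction in range is farther away.
Largest k: floor((11 - q_1)/q_2) = floor((11 - 3)/10) = 0.
Since k = 0, no intermediate fraction beyond p_2/q_2 has denominator <= 11, so the convergent 13/10 is the closest (its error is |77*10 - 13*59|/(59*10) = 3/590).

13/10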